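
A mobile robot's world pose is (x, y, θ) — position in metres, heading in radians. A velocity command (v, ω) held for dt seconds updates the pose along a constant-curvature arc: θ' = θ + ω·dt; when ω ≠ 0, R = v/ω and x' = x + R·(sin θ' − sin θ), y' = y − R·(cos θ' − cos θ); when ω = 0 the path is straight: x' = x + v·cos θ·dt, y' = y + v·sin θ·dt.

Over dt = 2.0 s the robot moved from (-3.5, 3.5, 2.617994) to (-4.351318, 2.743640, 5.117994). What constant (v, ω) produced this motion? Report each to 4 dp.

Δθ = 5.117994 − 2.617994 = 2.500000
ω = Δθ/dt = 2.500000/2.0 = 1.2500
R = Δx/(sin θ' − sin θ) = 0.6000
v = R·ω = 0.6000·1.2500 = 0.7500

v = 0.7500, ω = 1.2500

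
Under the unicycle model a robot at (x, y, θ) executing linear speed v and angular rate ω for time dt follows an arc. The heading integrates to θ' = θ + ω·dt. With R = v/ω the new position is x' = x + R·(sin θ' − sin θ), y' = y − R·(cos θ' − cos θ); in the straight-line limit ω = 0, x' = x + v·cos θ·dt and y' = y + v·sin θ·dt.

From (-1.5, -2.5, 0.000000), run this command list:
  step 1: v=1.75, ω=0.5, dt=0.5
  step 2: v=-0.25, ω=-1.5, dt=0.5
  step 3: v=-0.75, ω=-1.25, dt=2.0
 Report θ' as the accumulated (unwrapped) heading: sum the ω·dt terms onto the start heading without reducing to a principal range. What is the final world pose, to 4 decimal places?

(-0.5522, -1.2554, -3.0000)

step 1: θ'=0.2500 (R=3.5000) → pose (-0.6341, -2.3912, 0.2500)
step 2: θ'=-0.5000 (R=0.1667) → pose (-0.7552, -2.3760, -0.5000)
step 3: θ'=-3.0000 (R=0.6000) → pose (-0.5522, -1.2554, -3.0000)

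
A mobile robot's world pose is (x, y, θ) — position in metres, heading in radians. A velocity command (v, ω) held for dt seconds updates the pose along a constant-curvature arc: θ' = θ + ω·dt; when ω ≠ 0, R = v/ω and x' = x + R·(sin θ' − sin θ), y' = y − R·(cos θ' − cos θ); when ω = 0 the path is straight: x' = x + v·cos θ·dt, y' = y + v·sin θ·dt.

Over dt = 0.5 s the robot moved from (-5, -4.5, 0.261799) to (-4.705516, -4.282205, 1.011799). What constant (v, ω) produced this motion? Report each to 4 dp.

Δθ = 1.011799 − 0.261799 = 0.750000
ω = Δθ/dt = 0.750000/0.5 = 1.5000
R = Δx/(sin θ' − sin θ) = 0.5000
v = R·ω = 0.5000·1.5000 = 0.7500

v = 0.7500, ω = 1.5000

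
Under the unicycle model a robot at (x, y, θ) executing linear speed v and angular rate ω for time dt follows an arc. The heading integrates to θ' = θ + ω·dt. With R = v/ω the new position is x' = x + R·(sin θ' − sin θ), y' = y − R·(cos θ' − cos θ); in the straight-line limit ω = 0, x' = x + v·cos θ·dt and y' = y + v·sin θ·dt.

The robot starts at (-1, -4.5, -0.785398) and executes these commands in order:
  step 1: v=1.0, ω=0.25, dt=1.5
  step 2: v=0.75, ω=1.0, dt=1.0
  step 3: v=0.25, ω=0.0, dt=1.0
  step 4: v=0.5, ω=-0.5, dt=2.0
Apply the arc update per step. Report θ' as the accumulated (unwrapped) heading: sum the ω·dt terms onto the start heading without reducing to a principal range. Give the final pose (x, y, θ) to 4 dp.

(2.1116, -5.0503, -0.4104)

step 1: θ'=-0.4104 (R=4.0000) → pose (0.2325, -5.3394, -0.4104)
step 2: θ'=0.5896 (R=0.7500) → pose (0.9488, -5.2751, 0.5896)
step 3: θ'=0.5896 (straight) → pose (1.1566, -5.1361, 0.5896)
step 4: θ'=-0.4104 (R=-1.0000) → pose (2.1116, -5.0503, -0.4104)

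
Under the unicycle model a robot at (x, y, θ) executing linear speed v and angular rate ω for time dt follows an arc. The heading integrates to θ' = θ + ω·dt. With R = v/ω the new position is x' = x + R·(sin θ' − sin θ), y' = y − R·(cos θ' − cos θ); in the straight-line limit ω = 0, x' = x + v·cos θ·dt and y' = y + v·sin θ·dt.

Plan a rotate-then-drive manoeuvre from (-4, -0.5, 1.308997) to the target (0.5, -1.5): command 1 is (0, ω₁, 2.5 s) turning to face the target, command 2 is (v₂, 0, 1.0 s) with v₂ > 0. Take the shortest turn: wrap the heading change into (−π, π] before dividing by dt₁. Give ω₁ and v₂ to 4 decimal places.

ω₁ = -0.6111, v₂ = 4.6098

heading to target = atan2(-1.5−-0.5, 0.5−-4) = -0.2187
Δθ = wrap(-0.2187 − 1.3090) = -1.5277; ω₁ = Δθ/dt₁ = -0.6111
distance = √((0.5−-4)² + (-1.5−-0.5)²) = 4.6098; v₂ = distance/dt₂ = 4.6098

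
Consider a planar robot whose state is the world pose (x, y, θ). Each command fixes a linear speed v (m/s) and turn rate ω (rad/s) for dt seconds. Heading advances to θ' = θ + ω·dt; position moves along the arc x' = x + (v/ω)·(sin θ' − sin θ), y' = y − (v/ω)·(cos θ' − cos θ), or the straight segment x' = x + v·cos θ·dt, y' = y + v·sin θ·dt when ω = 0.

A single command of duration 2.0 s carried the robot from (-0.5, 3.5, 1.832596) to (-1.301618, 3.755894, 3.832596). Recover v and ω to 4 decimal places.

v = 0.5000, ω = 1.0000

Δθ = 3.832596 − 1.832596 = 2.000000
ω = Δθ/dt = 2.000000/2.0 = 1.0000
R = Δx/(sin θ' − sin θ) = 0.5000
v = R·ω = 0.5000·1.0000 = 0.5000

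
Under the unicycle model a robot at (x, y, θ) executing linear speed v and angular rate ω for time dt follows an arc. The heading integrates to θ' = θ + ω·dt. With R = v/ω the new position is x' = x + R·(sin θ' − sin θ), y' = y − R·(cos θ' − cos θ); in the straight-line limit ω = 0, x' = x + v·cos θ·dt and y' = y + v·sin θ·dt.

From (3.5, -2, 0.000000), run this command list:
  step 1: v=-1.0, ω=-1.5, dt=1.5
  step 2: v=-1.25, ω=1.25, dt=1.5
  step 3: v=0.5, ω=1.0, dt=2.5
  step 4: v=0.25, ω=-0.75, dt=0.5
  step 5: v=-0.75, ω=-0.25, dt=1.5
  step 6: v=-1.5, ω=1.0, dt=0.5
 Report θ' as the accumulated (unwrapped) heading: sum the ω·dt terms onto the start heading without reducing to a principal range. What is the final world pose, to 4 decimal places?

(3.1642, -0.3710, 1.8750)

step 1: θ'=-2.2500 (R=0.6667) → pose (2.9813, -0.9146, -2.2500)
step 2: θ'=-0.3750 (R=-1.0000) → pose (2.5695, 0.6441, -0.3750)
step 3: θ'=2.1250 (R=0.5000) → pose (3.1778, 1.3725, 2.1250)
step 4: θ'=1.7500 (R=-0.3333) → pose (3.1332, 1.4885, 1.7500)
step 5: θ'=1.3750 (R=3.0000) → pose (3.1239, 0.3701, 1.3750)
step 6: θ'=1.8750 (R=-1.5000) → pose (3.1642, -0.3710, 1.8750)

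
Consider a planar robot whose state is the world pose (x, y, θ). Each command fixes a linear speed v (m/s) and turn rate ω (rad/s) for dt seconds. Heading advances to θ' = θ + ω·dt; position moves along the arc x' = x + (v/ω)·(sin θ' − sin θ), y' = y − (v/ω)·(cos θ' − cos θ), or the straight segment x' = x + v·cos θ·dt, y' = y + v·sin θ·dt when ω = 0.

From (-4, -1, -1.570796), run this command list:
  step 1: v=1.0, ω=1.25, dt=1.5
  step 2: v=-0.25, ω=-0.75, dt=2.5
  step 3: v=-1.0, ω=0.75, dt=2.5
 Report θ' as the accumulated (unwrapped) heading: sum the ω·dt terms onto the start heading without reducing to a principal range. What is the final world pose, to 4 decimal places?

step 1: θ'=0.3042 (R=0.8000) → pose (-2.9604, -1.7633, 0.3042)
step 2: θ'=-1.5708 (R=0.3333) → pose (-3.3936, -1.4452, -1.5708)
step 3: θ'=0.3042 (R=-1.3333) → pose (-5.1263, -0.1731, 0.3042)

(-5.1263, -0.1731, 0.3042)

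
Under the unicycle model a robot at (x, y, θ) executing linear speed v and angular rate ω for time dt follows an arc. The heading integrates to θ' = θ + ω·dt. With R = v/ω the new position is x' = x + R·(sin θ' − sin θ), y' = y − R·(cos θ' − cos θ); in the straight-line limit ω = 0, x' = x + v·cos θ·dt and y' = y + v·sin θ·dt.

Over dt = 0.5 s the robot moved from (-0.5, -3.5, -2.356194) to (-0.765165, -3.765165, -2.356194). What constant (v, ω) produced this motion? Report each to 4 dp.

Δθ = -2.356194 − -2.356194 = 0.000000
ω = Δθ/dt = 0.000000/0.5 = 0.0000
ω = 0 → v = (Δx·cos θ + Δy·sin θ)/dt = 0.7500

v = 0.7500, ω = 0.0000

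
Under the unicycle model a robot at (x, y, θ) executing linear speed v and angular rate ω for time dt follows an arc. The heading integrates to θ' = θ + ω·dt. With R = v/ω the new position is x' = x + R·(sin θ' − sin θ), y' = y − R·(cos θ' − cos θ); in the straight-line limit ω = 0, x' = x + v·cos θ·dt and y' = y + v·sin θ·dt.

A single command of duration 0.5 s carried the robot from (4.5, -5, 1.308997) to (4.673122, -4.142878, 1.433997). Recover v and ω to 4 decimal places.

v = 1.7500, ω = 0.2500

Δθ = 1.433997 − 1.308997 = 0.125000
ω = Δθ/dt = 0.125000/0.5 = 0.2500
R = −Δy/(cos θ' − cos θ) = 7.0000
v = R·ω = 7.0000·0.2500 = 1.7500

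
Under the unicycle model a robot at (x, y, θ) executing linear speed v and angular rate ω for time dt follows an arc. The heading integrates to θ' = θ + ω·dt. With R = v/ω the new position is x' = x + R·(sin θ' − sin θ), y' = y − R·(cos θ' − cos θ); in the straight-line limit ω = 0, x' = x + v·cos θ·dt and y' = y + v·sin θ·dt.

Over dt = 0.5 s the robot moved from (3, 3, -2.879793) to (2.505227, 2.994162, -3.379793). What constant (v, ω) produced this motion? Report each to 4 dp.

Δθ = -3.379793 − -2.879793 = -0.500000
ω = Δθ/dt = -0.500000/0.5 = -1.0000
R = Δx/(sin θ' − sin θ) = -1.0000
v = R·ω = -1.0000·-1.0000 = 1.0000

v = 1.0000, ω = -1.0000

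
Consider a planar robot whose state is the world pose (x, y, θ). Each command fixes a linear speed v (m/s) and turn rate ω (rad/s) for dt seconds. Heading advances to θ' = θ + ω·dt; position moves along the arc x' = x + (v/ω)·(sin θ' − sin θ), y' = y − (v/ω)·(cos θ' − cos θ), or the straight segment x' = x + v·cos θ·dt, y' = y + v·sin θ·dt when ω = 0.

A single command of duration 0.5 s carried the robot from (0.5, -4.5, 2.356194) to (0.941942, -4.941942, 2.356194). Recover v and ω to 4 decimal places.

v = -1.2500, ω = 0.0000

Δθ = 2.356194 − 2.356194 = 0.000000
ω = Δθ/dt = 0.000000/0.5 = 0.0000
ω = 0 → v = (Δx·cos θ + Δy·sin θ)/dt = -1.2500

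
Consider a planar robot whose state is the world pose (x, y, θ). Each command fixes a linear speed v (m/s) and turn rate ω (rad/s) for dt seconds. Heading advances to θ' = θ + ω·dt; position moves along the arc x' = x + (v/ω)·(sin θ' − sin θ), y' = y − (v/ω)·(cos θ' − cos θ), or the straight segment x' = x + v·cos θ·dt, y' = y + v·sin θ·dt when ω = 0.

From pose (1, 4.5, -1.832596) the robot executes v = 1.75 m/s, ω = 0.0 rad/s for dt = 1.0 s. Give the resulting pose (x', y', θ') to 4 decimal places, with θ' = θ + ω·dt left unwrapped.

(0.5471, 2.8096, -1.8326)

θ' = -1.8326 + 0.0·1.0 = -1.8326
ω = 0 → straight: x' = 1 + 1.75·cos(-1.8326)·1.0 = 0.5471
y' = 4.5 + 1.75·sin(-1.8326)·1.0 = 2.8096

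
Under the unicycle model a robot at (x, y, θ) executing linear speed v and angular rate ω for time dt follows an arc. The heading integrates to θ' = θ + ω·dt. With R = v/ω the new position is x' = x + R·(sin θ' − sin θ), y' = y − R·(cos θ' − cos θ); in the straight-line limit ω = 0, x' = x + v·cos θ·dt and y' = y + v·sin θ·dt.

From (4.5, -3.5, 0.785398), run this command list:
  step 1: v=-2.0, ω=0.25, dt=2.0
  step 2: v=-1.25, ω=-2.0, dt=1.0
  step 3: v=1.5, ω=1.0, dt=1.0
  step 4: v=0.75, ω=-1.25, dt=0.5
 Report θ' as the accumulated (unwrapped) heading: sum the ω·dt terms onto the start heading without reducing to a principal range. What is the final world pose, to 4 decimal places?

step 1: θ'=1.2854 (R=-8.0000) → pose (2.4805, -6.9045, 1.2854)
step 2: θ'=-0.7146 (R=0.6250) → pose (1.4712, -7.2007, -0.7146)
step 3: θ'=0.2854 (R=1.5000) → pose (2.8764, -7.5070, 0.2854)
step 4: θ'=-0.3396 (R=-0.6000) → pose (3.2452, -7.5170, -0.3396)

(3.2452, -7.5170, -0.3396)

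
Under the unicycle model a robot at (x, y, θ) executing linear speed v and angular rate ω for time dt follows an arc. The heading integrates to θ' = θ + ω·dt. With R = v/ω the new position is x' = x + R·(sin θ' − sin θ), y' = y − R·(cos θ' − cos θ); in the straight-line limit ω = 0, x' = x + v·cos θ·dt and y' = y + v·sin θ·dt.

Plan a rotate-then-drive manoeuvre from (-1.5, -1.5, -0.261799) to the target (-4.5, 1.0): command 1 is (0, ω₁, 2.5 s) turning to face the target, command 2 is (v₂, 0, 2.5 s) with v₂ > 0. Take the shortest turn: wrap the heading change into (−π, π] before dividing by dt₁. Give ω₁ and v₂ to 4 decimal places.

heading to target = atan2(1−-1.5, -4.5−-1.5) = 2.4469
Δθ = wrap(2.4469 − -0.2618) = 2.7087; ω₁ = Δθ/dt₁ = 1.0835
distance = √((-4.5−-1.5)² + (1−-1.5)²) = 3.9051; v₂ = distance/dt₂ = 1.5620

ω₁ = 1.0835, v₂ = 1.5620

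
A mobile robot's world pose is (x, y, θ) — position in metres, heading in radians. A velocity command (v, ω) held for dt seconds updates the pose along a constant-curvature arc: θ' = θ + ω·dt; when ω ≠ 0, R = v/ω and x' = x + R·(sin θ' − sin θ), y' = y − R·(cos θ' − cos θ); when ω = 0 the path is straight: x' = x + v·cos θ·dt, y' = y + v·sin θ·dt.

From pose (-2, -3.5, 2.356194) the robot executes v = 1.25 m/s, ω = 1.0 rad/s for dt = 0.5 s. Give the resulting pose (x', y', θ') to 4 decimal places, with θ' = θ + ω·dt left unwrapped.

(-2.5320, -3.1844, 2.8562)

θ' = 2.3562 + 1.0·0.5 = 2.8562
R = v/ω = 1.25/1.0 = 1.2500
x' = -2 + 1.2500·(sin 2.8562 − sin 2.3562) = -2.5320
y' = -3.5 − 1.2500·(cos 2.8562 − cos 2.3562) = -3.1844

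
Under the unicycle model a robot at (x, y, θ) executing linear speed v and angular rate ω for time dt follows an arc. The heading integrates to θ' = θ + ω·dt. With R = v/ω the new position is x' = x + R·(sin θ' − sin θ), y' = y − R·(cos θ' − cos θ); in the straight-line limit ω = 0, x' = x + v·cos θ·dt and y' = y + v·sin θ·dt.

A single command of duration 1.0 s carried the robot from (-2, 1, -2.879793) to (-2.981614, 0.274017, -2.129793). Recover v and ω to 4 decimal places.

Δθ = -2.129793 − -2.879793 = 0.750000
ω = Δθ/dt = 0.750000/1.0 = 0.7500
R = Δx/(sin θ' − sin θ) = 1.6667
v = R·ω = 1.6667·0.7500 = 1.2500

v = 1.2500, ω = 0.7500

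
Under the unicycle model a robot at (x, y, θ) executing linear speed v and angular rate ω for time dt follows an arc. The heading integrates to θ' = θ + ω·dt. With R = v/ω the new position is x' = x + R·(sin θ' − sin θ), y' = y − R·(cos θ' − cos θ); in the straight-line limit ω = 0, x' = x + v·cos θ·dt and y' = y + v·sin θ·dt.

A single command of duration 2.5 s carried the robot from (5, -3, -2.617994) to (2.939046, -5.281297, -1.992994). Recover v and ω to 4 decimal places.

Δθ = -1.992994 − -2.617994 = 0.625000
ω = Δθ/dt = 0.625000/2.5 = 0.2500
R = −Δy/(cos θ' − cos θ) = 5.0000
v = R·ω = 5.0000·0.2500 = 1.2500

v = 1.2500, ω = 0.2500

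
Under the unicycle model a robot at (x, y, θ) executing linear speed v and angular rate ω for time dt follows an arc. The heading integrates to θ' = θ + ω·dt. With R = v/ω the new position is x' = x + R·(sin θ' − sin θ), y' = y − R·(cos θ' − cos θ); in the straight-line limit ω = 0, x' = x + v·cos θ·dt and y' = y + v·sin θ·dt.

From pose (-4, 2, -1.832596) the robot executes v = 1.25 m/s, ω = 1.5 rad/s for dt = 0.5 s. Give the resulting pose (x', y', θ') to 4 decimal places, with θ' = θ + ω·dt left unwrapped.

(-3.9310, 1.3935, -1.0826)

θ' = -1.8326 + 1.5·0.5 = -1.0826
R = v/ω = 1.25/1.5 = 0.8333
x' = -4 + 0.8333·(sin -1.0826 − sin -1.8326) = -3.9310
y' = 2 − 0.8333·(cos -1.0826 − cos -1.8326) = 1.3935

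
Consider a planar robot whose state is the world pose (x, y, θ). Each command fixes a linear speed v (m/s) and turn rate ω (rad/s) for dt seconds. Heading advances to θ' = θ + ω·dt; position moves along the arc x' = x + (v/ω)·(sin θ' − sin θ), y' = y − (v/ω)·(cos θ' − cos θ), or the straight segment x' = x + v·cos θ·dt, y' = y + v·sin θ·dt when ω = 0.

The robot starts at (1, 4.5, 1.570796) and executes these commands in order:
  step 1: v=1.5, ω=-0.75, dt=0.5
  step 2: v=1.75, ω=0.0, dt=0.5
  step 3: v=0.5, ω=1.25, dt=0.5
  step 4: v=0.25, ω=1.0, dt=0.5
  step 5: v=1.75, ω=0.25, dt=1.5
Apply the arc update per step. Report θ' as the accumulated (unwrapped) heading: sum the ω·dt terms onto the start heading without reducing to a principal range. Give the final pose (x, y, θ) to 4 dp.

step 1: θ'=1.1958 (R=-2.0000) → pose (1.1390, 5.2325, 1.1958)
step 2: θ'=1.1958 (straight) → pose (1.4595, 6.0467, 1.1958)
step 3: θ'=1.8208 (R=0.4000) → pose (1.4748, 6.2922, 1.8208)
step 4: θ'=2.3208 (R=0.2500) → pose (1.4155, 6.4008, 2.3208)
step 5: θ'=2.6958 (R=7.0000) → pose (-0.6881, 7.9452, 2.6958)

(-0.6881, 7.9452, 2.6958)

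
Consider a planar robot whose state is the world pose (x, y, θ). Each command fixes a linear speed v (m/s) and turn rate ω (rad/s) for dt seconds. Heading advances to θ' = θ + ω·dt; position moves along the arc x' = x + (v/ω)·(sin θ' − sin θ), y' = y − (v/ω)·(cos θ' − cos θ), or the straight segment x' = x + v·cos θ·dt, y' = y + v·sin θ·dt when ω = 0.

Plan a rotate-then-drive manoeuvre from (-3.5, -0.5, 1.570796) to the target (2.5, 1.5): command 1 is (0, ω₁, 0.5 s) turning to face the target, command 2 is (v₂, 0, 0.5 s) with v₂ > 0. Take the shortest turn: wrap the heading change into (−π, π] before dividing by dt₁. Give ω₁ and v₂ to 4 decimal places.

heading to target = atan2(1.5−-0.5, 2.5−-3.5) = 0.3218
Δθ = wrap(0.3218 − 1.5708) = -1.2490; ω₁ = Δθ/dt₁ = -2.4981
distance = √((2.5−-3.5)² + (1.5−-0.5)²) = 6.3246; v₂ = distance/dt₂ = 12.6491

ω₁ = -2.4981, v₂ = 12.6491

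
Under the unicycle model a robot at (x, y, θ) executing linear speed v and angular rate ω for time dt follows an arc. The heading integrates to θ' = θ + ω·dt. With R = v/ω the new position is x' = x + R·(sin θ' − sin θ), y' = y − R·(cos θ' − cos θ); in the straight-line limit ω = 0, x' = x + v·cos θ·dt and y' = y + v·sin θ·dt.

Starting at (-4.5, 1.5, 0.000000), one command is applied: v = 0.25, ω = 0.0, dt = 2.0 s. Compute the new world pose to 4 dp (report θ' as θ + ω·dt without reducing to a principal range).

(-4.0000, 1.5000, 0.0000)

θ' = 0.0000 + 0.0·2.0 = 0.0000
ω = 0 → straight: x' = -4.5 + 0.25·cos(0.0000)·2.0 = -4.0000
y' = 1.5 + 0.25·sin(0.0000)·2.0 = 1.5000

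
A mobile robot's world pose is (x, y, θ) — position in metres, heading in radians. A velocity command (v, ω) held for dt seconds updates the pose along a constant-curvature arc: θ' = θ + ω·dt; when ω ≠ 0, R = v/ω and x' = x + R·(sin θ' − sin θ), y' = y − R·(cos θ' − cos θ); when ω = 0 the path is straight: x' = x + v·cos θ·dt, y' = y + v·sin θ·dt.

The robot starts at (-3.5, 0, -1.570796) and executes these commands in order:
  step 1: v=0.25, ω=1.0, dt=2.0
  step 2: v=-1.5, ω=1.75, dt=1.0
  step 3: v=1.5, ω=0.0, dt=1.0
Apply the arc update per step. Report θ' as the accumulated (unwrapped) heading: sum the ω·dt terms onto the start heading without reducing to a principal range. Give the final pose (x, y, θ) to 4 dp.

(-4.3499, -0.2658, 2.1792)

step 1: θ'=0.4292 (R=0.2500) → pose (-3.1460, -0.2273, 0.4292)
step 2: θ'=2.1792 (R=-0.8571) → pose (-3.4926, -1.4966, 2.1792)
step 3: θ'=2.1792 (straight) → pose (-4.3499, -0.2658, 2.1792)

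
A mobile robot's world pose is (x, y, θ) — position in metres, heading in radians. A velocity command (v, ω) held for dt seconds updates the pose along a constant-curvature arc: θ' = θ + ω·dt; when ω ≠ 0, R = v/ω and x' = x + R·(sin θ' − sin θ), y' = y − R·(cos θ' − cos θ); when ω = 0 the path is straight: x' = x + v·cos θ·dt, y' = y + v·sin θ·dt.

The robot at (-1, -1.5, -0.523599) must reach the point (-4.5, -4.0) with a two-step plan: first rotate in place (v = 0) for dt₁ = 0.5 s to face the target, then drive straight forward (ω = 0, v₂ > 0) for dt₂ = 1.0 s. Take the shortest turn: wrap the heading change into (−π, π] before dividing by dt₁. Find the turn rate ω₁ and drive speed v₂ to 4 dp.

ω₁ = -3.9955, v₂ = 4.3012

heading to target = atan2(-4−-1.5, -4.5−-1) = -2.5213
Δθ = wrap(-2.5213 − -0.5236) = -1.9977; ω₁ = Δθ/dt₁ = -3.9955
distance = √((-4.5−-1)² + (-4−-1.5)²) = 4.3012; v₂ = distance/dt₂ = 4.3012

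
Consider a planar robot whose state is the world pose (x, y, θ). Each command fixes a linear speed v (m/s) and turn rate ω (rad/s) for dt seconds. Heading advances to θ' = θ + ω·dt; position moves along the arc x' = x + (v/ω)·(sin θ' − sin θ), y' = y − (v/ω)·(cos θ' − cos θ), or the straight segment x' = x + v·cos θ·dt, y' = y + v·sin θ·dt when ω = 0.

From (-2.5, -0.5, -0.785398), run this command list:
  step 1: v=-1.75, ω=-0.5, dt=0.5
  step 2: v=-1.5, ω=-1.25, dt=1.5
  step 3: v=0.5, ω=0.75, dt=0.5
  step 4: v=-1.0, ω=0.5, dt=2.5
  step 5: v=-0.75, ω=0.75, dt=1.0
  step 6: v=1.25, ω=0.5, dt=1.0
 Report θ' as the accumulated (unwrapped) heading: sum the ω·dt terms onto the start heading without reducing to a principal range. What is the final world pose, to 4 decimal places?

step 1: θ'=-1.0354 (R=3.5000) → pose (-3.0354, 0.1892, -1.0354)
step 2: θ'=-2.9104 (R=1.2000) → pose (-2.2782, 1.9695, -2.9104)
step 3: θ'=-2.5354 (R=0.6667) → pose (-2.5053, 1.8685, -2.5354)
step 4: θ'=-1.2854 (R=-2.0000) → pose (-1.7257, 4.0752, -1.2854)
step 5: θ'=-0.5354 (R=-1.0000) → pose (-2.1751, 4.6537, -0.5354)
step 6: θ'=-0.0354 (R=2.5000) → pose (-0.9881, 4.3055, -0.0354)

(-0.9881, 4.3055, -0.0354)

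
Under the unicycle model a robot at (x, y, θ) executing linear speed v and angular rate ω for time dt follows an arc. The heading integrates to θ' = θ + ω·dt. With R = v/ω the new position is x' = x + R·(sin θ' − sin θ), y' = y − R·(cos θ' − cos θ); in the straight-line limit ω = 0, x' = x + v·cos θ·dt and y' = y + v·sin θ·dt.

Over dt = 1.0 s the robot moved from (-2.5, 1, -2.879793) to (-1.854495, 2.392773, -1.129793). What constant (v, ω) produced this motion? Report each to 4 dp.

Δθ = -1.129793 − -2.879793 = 1.750000
ω = Δθ/dt = 1.750000/1.0 = 1.7500
R = −Δy/(cos θ' − cos θ) = -1.0000
v = R·ω = -1.0000·1.7500 = -1.7500

v = -1.7500, ω = 1.7500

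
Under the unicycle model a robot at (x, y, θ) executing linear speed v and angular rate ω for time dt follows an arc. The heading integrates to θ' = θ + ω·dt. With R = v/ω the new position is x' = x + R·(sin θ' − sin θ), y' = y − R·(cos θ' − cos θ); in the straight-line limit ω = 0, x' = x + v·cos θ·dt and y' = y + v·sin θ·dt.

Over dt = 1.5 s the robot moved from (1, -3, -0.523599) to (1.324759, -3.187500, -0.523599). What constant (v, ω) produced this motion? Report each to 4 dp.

Δθ = -0.523599 − -0.523599 = 0.000000
ω = Δθ/dt = 0.000000/1.5 = 0.0000
ω = 0 → v = (Δx·cos θ + Δy·sin θ)/dt = 0.2500

v = 0.2500, ω = 0.0000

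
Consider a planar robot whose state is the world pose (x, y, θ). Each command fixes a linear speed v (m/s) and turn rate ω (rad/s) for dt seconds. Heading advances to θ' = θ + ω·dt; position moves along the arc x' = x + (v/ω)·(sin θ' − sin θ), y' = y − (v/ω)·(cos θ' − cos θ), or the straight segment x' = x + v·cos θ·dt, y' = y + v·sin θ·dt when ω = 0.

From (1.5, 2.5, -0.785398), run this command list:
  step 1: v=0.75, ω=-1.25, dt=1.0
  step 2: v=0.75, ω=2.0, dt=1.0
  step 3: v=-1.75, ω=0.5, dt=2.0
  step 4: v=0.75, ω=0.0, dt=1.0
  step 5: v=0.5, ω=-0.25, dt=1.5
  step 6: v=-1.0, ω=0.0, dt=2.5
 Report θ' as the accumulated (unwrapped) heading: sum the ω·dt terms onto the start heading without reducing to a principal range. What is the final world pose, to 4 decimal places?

(-2.1851, -0.4905, 0.5896)

step 1: θ'=-2.0354 (R=-0.6000) → pose (1.6121, 1.8069, -2.0354)
step 2: θ'=-0.0354 (R=0.3750) → pose (1.9341, 1.2641, -0.0354)
step 3: θ'=0.9646 (R=-3.5000) → pose (-1.0661, -0.2396, 0.9646)
step 4: θ'=0.9646 (straight) → pose (-0.6388, 0.3768, 0.9646)
step 5: θ'=0.5896 (R=-2.0000) → pose (-0.1072, 0.8996, 0.5896)
step 6: θ'=0.5896 (straight) → pose (-2.1851, -0.4905, 0.5896)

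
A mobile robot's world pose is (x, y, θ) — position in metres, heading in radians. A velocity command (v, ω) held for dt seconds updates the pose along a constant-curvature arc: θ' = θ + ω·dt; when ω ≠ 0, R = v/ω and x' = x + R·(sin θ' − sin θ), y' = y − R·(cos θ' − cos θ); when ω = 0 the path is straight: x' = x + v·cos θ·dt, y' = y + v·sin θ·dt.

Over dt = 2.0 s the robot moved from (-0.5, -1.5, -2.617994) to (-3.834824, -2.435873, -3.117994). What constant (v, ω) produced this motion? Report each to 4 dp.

Δθ = -3.117994 − -2.617994 = -0.500000
ω = Δθ/dt = -0.500000/2.0 = -0.2500
R = Δx/(sin θ' − sin θ) = -7.0000
v = R·ω = -7.0000·-0.2500 = 1.7500

v = 1.7500, ω = -0.2500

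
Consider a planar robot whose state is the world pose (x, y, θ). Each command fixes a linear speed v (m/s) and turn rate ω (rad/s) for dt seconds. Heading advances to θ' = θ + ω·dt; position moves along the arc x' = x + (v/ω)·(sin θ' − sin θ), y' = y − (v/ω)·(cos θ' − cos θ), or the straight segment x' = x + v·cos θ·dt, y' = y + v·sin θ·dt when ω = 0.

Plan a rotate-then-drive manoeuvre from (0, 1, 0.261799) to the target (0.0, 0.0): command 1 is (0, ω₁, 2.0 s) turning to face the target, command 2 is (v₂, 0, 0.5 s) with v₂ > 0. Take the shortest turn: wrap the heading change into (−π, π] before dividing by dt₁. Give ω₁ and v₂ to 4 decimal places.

ω₁ = -0.9163, v₂ = 2.0000

heading to target = atan2(0−1, 0−0) = -1.5708
Δθ = wrap(-1.5708 − 0.2618) = -1.8326; ω₁ = Δθ/dt₁ = -0.9163
distance = √((0−0)² + (0−1)²) = 1.0000; v₂ = distance/dt₂ = 2.0000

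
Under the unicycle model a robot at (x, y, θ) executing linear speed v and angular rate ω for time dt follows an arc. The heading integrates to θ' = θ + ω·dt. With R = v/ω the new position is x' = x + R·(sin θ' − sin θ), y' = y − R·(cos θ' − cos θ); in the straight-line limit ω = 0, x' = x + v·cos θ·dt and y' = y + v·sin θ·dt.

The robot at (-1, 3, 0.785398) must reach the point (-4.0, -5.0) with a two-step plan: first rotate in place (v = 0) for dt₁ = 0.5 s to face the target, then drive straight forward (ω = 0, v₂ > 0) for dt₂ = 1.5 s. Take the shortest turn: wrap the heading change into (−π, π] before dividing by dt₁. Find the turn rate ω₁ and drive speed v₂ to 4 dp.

ω₁ = -5.4299, v₂ = 5.6960

heading to target = atan2(-5−3, -4−-1) = -1.9296
Δθ = wrap(-1.9296 − 0.7854) = -2.7150; ω₁ = Δθ/dt₁ = -5.4299
distance = √((-4−-1)² + (-5−3)²) = 8.5440; v₂ = distance/dt₂ = 5.6960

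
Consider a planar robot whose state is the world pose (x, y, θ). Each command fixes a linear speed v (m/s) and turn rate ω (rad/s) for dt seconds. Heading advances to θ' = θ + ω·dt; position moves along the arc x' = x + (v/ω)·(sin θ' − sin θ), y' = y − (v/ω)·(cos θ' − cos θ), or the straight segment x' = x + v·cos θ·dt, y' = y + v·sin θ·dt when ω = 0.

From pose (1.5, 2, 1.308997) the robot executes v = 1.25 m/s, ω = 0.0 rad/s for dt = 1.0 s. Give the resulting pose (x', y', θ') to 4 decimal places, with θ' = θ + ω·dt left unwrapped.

(1.8235, 3.2074, 1.3090)

θ' = 1.3090 + 0.0·1.0 = 1.3090
ω = 0 → straight: x' = 1.5 + 1.25·cos(1.3090)·1.0 = 1.8235
y' = 2 + 1.25·sin(1.3090)·1.0 = 3.2074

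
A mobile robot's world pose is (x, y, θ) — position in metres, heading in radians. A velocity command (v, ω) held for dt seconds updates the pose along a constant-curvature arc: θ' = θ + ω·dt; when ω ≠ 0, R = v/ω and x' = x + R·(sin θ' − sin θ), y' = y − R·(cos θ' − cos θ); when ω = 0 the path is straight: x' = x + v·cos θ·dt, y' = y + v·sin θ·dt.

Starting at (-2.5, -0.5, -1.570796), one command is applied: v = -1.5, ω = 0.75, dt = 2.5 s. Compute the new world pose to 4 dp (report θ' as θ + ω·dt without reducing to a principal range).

θ' = -1.5708 + 0.75·2.5 = 0.3042
R = v/ω = -1.5/0.75 = -2.0000
x' = -2.5 + -2.0000·(sin 0.3042 − sin -1.5708) = -5.0991
y' = -0.5 − -2.0000·(cos 0.3042 − cos -1.5708) = 1.4082

(-5.0991, 1.4082, 0.3042)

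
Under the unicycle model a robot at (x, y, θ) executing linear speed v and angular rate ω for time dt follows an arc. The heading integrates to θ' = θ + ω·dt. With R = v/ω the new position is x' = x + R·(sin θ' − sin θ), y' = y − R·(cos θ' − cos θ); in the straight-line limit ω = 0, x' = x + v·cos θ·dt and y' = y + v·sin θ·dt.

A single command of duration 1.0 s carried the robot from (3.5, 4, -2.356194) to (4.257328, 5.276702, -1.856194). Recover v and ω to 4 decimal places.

Δθ = -1.856194 − -2.356194 = 0.500000
ω = Δθ/dt = 0.500000/1.0 = 0.5000
R = −Δy/(cos θ' − cos θ) = -3.0000
v = R·ω = -3.0000·0.5000 = -1.5000

v = -1.5000, ω = 0.5000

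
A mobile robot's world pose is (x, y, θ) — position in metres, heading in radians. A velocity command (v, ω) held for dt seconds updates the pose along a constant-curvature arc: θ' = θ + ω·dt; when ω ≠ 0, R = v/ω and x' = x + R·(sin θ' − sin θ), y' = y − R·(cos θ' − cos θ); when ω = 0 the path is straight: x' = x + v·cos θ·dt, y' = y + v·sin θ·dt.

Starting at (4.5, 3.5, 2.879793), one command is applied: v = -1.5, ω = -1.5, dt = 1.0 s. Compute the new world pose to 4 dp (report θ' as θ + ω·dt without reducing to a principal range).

θ' = 2.8798 + -1.5·1.0 = 1.3798
R = v/ω = -1.5/-1.5 = 1.0000
x' = 4.5 + 1.0000·(sin 1.3798 − sin 2.8798) = 5.2230
y' = 3.5 − 1.0000·(cos 1.3798 − cos 2.8798) = 2.3442

(5.2230, 2.3442, 1.3798)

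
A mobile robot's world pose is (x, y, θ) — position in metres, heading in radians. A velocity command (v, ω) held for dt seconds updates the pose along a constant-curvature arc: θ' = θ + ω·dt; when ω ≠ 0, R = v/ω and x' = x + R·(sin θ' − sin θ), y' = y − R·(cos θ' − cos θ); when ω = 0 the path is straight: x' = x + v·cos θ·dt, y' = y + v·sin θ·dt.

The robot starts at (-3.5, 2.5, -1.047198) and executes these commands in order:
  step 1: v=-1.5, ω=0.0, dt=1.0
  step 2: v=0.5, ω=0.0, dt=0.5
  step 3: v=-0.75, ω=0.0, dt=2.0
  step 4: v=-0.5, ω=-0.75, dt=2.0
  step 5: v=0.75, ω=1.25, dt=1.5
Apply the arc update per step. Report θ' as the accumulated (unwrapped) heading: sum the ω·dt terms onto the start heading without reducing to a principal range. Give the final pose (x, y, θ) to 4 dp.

(-4.7086, 4.8007, -0.6722)

step 1: θ'=-1.0472 (straight) → pose (-4.2500, 3.7990, -1.0472)
step 2: θ'=-1.0472 (straight) → pose (-4.1250, 3.5825, -1.0472)
step 3: θ'=-1.0472 (straight) → pose (-4.8750, 4.8816, -1.0472)
step 4: θ'=-2.5472 (R=0.6667) → pose (-4.6710, 5.7672, -2.5472)
step 5: θ'=-0.6722 (R=0.6000) → pose (-4.7086, 4.8007, -0.6722)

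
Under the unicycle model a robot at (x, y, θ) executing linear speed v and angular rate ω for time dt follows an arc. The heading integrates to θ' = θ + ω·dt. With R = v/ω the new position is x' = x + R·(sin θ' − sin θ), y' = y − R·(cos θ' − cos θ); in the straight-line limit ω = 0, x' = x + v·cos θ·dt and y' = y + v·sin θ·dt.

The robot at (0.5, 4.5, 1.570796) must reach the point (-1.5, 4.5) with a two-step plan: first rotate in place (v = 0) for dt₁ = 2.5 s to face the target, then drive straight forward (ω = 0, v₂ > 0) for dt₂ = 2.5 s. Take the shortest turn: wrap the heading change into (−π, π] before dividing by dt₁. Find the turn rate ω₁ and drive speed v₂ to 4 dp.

heading to target = atan2(4.5−4.5, -1.5−0.5) = 3.1416
Δθ = wrap(3.1416 − 1.5708) = 1.5708; ω₁ = Δθ/dt₁ = 0.6283
distance = √((-1.5−0.5)² + (4.5−4.5)²) = 2.0000; v₂ = distance/dt₂ = 0.8000

ω₁ = 0.6283, v₂ = 0.8000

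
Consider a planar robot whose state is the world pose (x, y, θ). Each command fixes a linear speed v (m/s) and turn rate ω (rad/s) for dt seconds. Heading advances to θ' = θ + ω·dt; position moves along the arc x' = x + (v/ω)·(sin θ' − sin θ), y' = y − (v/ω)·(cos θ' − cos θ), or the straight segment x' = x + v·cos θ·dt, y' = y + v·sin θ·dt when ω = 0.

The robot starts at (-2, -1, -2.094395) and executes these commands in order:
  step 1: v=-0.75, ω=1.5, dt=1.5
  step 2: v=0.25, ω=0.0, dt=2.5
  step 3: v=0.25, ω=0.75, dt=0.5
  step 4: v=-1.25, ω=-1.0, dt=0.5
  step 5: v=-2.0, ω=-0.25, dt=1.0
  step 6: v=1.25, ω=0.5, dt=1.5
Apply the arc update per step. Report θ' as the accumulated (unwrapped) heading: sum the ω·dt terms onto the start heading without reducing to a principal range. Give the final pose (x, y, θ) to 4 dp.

step 1: θ'=0.1556 (R=-0.5000) → pose (-2.5105, -0.2560, 0.1556)
step 2: θ'=0.1556 (straight) → pose (-1.8931, -0.1592, 0.1556)
step 3: θ'=0.5306 (R=0.3333) → pose (-1.7760, -0.1174, 0.5306)
step 4: θ'=0.0306 (R=1.2500) → pose (-2.3703, -0.2887, 0.0306)
step 5: θ'=-0.2194 (R=8.0000) → pose (-4.3563, -0.1006, -0.2194)
step 6: θ'=0.5306 (R=2.5000) → pose (-2.5470, 0.1832, 0.5306)

(-2.5470, 0.1832, 0.5306)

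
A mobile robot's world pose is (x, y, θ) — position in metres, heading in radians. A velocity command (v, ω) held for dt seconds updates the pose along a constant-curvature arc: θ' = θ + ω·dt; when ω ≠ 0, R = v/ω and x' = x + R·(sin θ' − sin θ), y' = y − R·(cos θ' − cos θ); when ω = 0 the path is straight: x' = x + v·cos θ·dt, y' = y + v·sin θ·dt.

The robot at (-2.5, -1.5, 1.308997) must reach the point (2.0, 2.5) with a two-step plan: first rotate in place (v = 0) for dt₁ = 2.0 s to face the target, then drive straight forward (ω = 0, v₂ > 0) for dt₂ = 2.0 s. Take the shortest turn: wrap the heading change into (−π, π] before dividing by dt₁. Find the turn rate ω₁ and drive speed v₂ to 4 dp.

heading to target = atan2(2.5−-1.5, 2−-2.5) = 0.7266
Δθ = wrap(0.7266 − 1.3090) = -0.5824; ω₁ = Δθ/dt₁ = -0.2912
distance = √((2−-2.5)² + (2.5−-1.5)²) = 6.0208; v₂ = distance/dt₂ = 3.0104

ω₁ = -0.2912, v₂ = 3.0104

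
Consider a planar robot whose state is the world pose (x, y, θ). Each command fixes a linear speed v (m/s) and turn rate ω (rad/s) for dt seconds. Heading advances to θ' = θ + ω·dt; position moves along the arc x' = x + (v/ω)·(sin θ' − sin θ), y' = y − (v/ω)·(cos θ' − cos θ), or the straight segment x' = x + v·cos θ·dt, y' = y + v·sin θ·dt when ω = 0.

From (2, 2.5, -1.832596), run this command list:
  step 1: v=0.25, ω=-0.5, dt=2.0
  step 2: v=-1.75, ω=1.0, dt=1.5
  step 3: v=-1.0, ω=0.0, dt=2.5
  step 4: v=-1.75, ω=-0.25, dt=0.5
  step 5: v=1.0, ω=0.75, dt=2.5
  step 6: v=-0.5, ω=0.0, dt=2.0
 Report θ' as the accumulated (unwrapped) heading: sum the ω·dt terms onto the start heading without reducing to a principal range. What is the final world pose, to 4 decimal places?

(3.0459, 6.0499, 0.4174)

step 1: θ'=-2.8326 (R=-0.5000) → pose (1.6691, 2.1531, -2.8326)
step 2: θ'=-1.3326 (R=-1.7500) → pose (2.8375, 4.2331, -1.3326)
step 3: θ'=-1.3326 (straight) → pose (2.2476, 6.6625, -1.3326)
step 4: θ'=-1.4576 (R=7.0000) → pose (2.0948, 7.5235, -1.4576)
step 5: θ'=0.4174 (R=1.3333) → pose (3.9601, 6.4553, 0.4174)
step 6: θ'=0.4174 (straight) → pose (3.0459, 6.0499, 0.4174)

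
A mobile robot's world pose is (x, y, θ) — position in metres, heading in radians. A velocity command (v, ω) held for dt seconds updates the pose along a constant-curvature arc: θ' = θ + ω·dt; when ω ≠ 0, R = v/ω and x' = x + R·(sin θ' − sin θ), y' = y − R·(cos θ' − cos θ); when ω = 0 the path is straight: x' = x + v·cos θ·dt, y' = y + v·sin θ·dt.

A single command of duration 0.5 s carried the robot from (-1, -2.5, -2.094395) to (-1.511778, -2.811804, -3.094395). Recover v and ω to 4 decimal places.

Δθ = -3.094395 − -2.094395 = -1.000000
ω = Δθ/dt = -1.000000/0.5 = -2.0000
R = Δx/(sin θ' − sin θ) = -0.6250
v = R·ω = -0.6250·-2.0000 = 1.2500

v = 1.2500, ω = -2.0000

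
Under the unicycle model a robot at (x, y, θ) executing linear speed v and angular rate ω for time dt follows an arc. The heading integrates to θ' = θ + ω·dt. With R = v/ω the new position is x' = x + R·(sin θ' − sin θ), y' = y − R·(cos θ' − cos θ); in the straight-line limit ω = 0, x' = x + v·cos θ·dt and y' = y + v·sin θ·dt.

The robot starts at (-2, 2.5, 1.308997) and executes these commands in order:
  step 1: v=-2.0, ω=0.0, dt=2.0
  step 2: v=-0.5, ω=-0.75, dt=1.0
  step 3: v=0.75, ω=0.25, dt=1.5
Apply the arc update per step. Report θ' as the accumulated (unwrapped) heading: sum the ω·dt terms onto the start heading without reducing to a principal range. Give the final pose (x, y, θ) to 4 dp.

step 1: θ'=1.3090 (straight) → pose (-3.0353, -1.3637, 1.3090)
step 2: θ'=0.5590 (R=0.6667) → pose (-3.3257, -1.7563, 0.5590)
step 3: θ'=0.9340 (R=3.0000) → pose (-2.5047, -0.9969, 0.9340)

(-2.5047, -0.9969, 0.9340)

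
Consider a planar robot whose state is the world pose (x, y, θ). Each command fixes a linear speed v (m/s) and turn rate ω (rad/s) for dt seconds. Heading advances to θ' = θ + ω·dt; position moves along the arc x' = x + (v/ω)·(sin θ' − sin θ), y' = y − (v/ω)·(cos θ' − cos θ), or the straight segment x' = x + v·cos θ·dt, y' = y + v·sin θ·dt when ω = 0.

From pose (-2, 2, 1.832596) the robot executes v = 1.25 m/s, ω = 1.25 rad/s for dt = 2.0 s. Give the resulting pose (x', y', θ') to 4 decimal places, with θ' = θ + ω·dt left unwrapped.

θ' = 1.8326 + 1.25·2.0 = 4.3326
R = v/ω = 1.25/1.25 = 1.0000
x' = -2 + 1.0000·(sin 4.3326 − sin 1.8326) = -3.8947
y' = 2 − 1.0000·(cos 4.3326 − cos 1.8326) = 2.1119

(-3.8947, 2.1119, 4.3326)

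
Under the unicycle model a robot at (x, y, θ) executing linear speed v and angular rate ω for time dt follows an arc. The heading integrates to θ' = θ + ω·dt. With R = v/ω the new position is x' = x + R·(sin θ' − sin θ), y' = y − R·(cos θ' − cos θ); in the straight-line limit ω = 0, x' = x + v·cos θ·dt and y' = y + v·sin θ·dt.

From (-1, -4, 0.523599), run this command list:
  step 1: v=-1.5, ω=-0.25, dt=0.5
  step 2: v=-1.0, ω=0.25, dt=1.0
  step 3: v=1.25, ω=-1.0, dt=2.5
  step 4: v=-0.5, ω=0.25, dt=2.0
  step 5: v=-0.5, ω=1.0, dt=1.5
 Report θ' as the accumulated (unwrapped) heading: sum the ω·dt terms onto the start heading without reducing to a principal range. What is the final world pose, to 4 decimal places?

(-1.1106, -4.7997, 0.1486)

step 1: θ'=0.3986 (R=6.0000) → pose (-1.6712, -4.3335, 0.3986)
step 2: θ'=0.6486 (R=-4.0000) → pose (-2.5350, -4.8322, 0.6486)
step 3: θ'=-1.8514 (R=-1.2500) → pose (-0.5788, -6.1745, -1.8514)
step 4: θ'=-1.3514 (R=-2.0000) → pose (-0.5485, -5.1854, -1.3514)
step 5: θ'=0.1486 (R=-0.5000) → pose (-1.1106, -4.7997, 0.1486)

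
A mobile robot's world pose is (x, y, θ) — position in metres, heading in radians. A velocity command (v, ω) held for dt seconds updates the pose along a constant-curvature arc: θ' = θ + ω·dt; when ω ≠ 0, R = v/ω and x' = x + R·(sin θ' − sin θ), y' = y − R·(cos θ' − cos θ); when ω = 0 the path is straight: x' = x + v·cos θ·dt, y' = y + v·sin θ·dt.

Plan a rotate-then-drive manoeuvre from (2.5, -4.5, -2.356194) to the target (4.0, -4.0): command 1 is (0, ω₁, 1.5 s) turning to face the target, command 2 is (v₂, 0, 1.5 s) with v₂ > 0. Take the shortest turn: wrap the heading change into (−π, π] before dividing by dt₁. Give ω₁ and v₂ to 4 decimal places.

heading to target = atan2(-4−-4.5, 4−2.5) = 0.3218
Δθ = wrap(0.3218 − -2.3562) = 2.6779; ω₁ = Δθ/dt₁ = 1.7853
distance = √((4−2.5)² + (-4−-4.5)²) = 1.5811; v₂ = distance/dt₂ = 1.0541

ω₁ = 1.7853, v₂ = 1.0541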